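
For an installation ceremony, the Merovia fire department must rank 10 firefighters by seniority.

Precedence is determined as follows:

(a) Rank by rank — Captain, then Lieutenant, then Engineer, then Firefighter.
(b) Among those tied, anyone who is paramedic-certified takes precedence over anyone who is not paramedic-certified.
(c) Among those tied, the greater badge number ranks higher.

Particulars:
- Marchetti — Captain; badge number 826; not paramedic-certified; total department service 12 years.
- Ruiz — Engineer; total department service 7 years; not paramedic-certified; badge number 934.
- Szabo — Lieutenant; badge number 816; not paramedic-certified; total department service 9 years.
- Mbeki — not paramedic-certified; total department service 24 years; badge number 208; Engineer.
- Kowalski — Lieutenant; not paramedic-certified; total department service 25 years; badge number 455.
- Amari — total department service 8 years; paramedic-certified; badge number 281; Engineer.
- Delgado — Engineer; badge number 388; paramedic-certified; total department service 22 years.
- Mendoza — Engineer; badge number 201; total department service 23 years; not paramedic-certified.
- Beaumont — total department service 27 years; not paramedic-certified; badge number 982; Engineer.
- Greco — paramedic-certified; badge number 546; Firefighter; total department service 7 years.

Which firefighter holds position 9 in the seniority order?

Mendoza

By rank: Marchetti (Captain); then Szabo and Kowalski (Lieutenant); then Delgado, Amari, Beaumont, Ruiz, Mbeki and Mendoza (Engineer); then Greco (Firefighter).
Szabo and Kowalski are each not paramedic-certified, so the next rule applies.
Among Szabo and Kowalski, by badge number (higher first): Szabo (816) before Kowalski (455).
Among Delgado, Amari, Beaumont, Ruiz, Mbeki and Mendoza, paramedic-certified before not paramedic-certified: Delgado and Amari (paramedic-certified) before Beaumont, Ruiz, Mbeki and Mendoza (not paramedic-certified).
Among Delgado and Amari, by badge number (higher first): Delgado (388) before Amari (281).
Among Beaumont, Ruiz, Mbeki and Mendoza, by badge number (higher first): Beaumont (982) before Ruiz (934) before Mbeki (208) before Mendoza (201).
Order: Marchetti, Szabo, Kowalski, Delgado, Amari, Beaumont, Ruiz, Mbeki, Mendoza, Greco.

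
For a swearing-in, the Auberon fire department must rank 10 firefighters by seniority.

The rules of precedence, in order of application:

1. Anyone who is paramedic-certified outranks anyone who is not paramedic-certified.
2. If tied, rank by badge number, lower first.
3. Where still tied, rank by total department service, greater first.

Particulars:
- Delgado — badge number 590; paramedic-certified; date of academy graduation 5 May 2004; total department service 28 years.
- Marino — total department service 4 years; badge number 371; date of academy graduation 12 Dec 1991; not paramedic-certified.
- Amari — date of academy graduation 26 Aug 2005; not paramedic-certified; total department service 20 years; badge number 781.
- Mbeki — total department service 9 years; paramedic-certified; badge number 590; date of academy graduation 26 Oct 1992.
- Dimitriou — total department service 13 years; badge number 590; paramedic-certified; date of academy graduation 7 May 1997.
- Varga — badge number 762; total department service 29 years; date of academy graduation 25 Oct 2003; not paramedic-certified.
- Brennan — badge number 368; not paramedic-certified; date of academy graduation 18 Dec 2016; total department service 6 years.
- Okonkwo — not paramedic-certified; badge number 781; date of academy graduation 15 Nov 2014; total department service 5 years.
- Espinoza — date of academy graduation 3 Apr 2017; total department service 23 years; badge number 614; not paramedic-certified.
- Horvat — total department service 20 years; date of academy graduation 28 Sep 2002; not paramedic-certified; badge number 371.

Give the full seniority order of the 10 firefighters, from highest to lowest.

By the first rule: Delgado, Dimitriou and Mbeki (each paramedic-certified); then Brennan, Horvat, Marino, Espinoza, Varga, Amari and Okonkwo (each not paramedic-certified).
Delgado, Dimitriou and Mbeki all have badge number 590, so the next rule applies.
Among Delgado, Dimitriou and Mbeki, by total department service (higher first): Delgado (28 years) before Dimitriou (13 years) before Mbeki (9 years).
Among Brennan, Horvat, Marino, Espinoza, Varga, Amari and Okonkwo, by badge number (lower first): Brennan (368) before Horvat and Marino (371) before Espinoza (614) before Varga (762) before Amari and Okonkwo (781).
Among Horvat and Marino, by total department service (higher first): Horvat (20 years) before Marino (4 years).
Among Amari and Okonkwo, by total department service (higher first): Amari (20 years) before Okonkwo (5 years).
Full order: Delgado, Dimitriou, Mbeki, Brennan, Horvat, Marino, Espinoza, Varga, Amari, Okonkwo.

Delgado, Dimitriou, Mbeki, Brennan, Horvat, Marino, Espinoza, Varga, Amari, Okonkwo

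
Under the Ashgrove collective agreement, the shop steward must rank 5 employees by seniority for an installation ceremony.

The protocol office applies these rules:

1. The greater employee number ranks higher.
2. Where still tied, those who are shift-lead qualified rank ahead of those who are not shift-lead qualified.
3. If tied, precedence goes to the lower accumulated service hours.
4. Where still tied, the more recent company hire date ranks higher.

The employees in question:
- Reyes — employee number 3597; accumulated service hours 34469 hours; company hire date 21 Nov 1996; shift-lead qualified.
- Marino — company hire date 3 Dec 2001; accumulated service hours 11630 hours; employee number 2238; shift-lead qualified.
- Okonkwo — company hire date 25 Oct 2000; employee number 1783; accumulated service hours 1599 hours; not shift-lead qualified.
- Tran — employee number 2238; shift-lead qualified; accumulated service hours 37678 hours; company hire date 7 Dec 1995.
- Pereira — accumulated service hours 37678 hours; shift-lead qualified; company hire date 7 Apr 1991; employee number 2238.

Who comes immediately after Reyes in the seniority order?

By employee number (higher first): Reyes (3597); then Marino, Tran and Pereira (each 2238); then Okonkwo (1783).
Marino, Tran and Pereira are each shift-lead qualified, so the next rule applies.
Among Marino, Tran and Pereira, by accumulated service hours (lower first): Marino (11630 hours) before Tran and Pereira (37678 hours).
Among Tran and Pereira, by company hire date (later first): Tran (7 Dec 1995) before Pereira (7 Apr 1991).
Order: Reyes, Marino, Tran, Pereira, Okonkwo.

Marino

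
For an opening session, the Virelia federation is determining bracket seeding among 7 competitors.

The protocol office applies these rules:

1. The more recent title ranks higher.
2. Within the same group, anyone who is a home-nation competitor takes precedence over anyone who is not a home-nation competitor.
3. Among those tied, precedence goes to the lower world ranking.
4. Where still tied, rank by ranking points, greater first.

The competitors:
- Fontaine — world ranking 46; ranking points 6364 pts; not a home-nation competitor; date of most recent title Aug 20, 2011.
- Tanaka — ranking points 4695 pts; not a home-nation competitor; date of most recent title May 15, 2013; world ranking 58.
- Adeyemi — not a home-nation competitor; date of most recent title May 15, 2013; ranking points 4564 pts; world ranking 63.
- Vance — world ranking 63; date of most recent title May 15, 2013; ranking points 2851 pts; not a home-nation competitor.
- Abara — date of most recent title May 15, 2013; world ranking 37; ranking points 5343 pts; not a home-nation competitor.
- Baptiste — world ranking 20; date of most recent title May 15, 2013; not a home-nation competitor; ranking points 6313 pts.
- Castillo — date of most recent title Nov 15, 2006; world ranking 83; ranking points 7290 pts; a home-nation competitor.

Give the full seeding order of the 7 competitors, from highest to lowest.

Baptiste, Abara, Tanaka, Adeyemi, Vance, Fontaine, Castillo

By date of most recent title (later first): Baptiste, Abara, Tanaka, Adeyemi and Vance (each May 15, 2013); then Fontaine (Aug 20, 2011); then Castillo (Nov 15, 2006).
Baptiste, Abara, Tanaka, Adeyemi and Vance are each not a home-nation competitor, so the next rule applies.
Among Baptiste, Abara, Tanaka, Adeyemi and Vance, by world ranking (lower first): Baptiste (20) before Abara (37) before Tanaka (58) before Adeyemi and Vance (63).
Among Adeyemi and Vance, by ranking points (higher first): Adeyemi (4564 pts) before Vance (2851 pts).
Full order: Baptiste, Abara, Tanaka, Adeyemi, Vance, Fontaine, Castillo.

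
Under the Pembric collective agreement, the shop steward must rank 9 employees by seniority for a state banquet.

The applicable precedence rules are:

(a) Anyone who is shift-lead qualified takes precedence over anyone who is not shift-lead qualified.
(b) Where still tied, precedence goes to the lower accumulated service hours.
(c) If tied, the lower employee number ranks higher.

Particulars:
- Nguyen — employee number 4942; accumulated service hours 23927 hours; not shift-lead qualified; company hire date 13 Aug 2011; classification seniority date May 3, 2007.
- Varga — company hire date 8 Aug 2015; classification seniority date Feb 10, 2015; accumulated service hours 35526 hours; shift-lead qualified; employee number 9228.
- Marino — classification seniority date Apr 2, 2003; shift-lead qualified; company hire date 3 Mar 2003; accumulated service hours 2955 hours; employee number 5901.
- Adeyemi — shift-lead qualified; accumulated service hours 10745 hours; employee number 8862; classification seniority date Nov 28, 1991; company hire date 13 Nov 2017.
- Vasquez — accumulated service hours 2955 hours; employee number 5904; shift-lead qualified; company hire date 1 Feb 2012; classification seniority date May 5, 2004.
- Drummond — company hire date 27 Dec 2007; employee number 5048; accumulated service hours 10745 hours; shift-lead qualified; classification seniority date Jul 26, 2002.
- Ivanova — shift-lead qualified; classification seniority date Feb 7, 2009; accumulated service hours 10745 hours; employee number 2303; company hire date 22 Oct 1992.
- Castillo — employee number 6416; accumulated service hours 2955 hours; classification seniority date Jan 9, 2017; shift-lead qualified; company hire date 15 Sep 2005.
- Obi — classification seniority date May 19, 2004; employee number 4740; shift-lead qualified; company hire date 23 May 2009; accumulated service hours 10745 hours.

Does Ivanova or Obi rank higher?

Ivanova

By the first rule: Marino, Vasquez, Castillo, Ivanova, Obi, Drummond, Adeyemi and Varga (each shift-lead qualified); then Nguyen (not shift-lead qualified).
Among Marino, Vasquez, Castillo, Ivanova, Obi, Drummond, Adeyemi and Varga, by accumulated service hours (lower first): Marino, Vasquez and Castillo (2955 hours) before Ivanova, Obi, Drummond and Adeyemi (10745 hours) before Varga (35526 hours).
Among Marino, Vasquez and Castillo, by employee number (lower first): Marino (5901) before Vasquez (5904) before Castillo (6416).
Among Ivanova, Obi, Drummond and Adeyemi, by employee number (lower first): Ivanova (2303) before Obi (4740) before Drummond (5048) before Adeyemi (8862).
So Ivanova takes precedence.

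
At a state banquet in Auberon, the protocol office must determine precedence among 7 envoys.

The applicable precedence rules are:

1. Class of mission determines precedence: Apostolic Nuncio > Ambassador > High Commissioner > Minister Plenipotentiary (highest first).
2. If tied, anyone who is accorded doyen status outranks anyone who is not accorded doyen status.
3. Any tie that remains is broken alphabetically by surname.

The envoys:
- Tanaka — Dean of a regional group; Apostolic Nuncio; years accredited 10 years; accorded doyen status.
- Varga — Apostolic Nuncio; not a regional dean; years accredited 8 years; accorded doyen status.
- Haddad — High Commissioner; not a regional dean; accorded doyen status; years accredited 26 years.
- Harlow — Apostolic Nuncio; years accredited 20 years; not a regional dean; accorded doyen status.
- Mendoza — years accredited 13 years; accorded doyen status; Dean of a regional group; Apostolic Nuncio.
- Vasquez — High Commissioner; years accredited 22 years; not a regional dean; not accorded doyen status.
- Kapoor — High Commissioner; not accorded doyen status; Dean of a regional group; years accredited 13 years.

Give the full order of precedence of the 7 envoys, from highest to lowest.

Harlow, Mendoza, Tanaka, Varga, Haddad, Kapoor, Vasquez

By class of mission: Harlow, Mendoza, Tanaka and Varga (Apostolic Nuncio); then Haddad, Kapoor and Vasquez (High Commissioner).
Harlow, Mendoza, Tanaka and Varga are each accorded doyen status, so the next rule applies.
Among Harlow, Mendoza, Tanaka and Varga, alphabetically by surname: Harlow before Mendoza before Tanaka before Varga.
Among Haddad, Kapoor and Vasquez, accorded doyen status before not accorded doyen status: Haddad (accorded doyen status) before Kapoor and Vasquez (not accorded doyen status).
Among Kapoor and Vasquez, alphabetically by surname: Kapoor before Vasquez.
Full order: Harlow, Mendoza, Tanaka, Varga, Haddad, Kapoor, Vasquez.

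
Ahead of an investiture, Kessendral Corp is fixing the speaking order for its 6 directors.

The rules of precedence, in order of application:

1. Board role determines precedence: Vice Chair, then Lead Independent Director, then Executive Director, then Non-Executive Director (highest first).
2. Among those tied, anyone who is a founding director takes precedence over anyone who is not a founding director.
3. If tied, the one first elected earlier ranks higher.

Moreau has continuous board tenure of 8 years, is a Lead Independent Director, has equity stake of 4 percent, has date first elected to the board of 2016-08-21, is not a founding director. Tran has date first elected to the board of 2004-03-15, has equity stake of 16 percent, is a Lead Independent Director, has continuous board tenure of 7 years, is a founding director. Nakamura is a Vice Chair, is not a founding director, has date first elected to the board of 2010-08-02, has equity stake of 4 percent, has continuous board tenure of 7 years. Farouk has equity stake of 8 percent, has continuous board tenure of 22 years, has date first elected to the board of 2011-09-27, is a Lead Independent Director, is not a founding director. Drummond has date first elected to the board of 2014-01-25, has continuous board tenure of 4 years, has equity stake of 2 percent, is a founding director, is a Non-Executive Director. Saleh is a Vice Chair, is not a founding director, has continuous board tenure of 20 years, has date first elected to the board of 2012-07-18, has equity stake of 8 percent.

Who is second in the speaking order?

By board role: Nakamura and Saleh (Vice Chair); then Tran, Farouk and Moreau (Lead Independent Director); then Drummond (Non-Executive Director).
Nakamura and Saleh are each not a founding director, so the next rule applies.
Among Nakamura and Saleh, by date first elected to the board (earlier first): Nakamura (2010-08-02) before Saleh (2012-07-18).
Among Tran, Farouk and Moreau, a founding director before not a founding director: Tran (a founding director) before Farouk and Moreau (not a founding director).
Among Farouk and Moreau, by date first elected to the board (earlier first): Farouk (2011-09-27) before Moreau (2016-08-21).
Order: Nakamura, Saleh, Tran, Farouk, Moreau, Drummond.

Saleh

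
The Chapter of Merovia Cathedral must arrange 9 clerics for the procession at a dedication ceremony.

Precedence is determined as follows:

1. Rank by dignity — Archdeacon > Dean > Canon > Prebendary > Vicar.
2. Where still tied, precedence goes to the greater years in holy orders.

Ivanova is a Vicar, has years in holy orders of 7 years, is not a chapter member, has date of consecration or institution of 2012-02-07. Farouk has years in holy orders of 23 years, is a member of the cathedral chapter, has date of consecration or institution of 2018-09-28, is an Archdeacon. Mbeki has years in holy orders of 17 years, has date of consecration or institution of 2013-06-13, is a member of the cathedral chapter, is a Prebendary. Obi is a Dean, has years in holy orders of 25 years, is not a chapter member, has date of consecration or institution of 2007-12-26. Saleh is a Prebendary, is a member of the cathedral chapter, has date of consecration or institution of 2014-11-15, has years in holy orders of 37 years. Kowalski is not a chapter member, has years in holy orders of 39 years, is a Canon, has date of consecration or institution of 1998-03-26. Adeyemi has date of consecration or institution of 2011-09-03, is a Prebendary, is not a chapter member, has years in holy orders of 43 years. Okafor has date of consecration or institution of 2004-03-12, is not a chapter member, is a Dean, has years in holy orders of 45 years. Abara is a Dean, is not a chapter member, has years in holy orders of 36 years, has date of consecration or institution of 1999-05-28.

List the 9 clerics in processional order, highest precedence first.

By dignity: Farouk (Archdeacon); then Okafor, Abara and Obi (Dean); then Kowalski (Canon); then Adeyemi, Saleh and Mbeki (Prebendary); then Ivanova (Vicar).
Among Okafor, Abara and Obi, by years in holy orders (higher first): Okafor (45 years) before Abara (36 years) before Obi (25 years).
Among Adeyemi, Saleh and Mbeki, by years in holy orders (higher first): Adeyemi (43 years) before Saleh (37 years) before Mbeki (17 years).
Full order: Farouk, Okafor, Abara, Obi, Kowalski, Adeyemi, Saleh, Mbeki, Ivanova.

Farouk, Okafor, Abara, Obi, Kowalski, Adeyemi, Saleh, Mbeki, Ivanova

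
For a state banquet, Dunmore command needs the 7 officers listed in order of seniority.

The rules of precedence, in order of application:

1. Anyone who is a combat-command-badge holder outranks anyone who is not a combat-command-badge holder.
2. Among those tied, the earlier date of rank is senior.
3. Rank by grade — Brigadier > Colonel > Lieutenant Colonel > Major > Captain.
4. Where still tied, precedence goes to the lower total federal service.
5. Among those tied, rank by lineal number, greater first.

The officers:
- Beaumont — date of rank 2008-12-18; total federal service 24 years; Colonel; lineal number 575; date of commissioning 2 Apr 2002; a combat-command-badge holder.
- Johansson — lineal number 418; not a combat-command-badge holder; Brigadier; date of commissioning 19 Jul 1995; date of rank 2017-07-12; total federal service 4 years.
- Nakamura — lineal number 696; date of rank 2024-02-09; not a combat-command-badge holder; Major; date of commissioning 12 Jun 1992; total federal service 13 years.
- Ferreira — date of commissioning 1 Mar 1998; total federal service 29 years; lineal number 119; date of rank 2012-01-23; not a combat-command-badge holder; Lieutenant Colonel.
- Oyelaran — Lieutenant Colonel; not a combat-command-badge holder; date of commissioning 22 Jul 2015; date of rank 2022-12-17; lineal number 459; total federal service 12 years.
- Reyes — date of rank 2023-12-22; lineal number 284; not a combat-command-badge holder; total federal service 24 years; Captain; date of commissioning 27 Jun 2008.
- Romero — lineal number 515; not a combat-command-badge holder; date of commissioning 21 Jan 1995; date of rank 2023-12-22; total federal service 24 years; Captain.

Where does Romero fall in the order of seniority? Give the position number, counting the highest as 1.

By the first rule: Beaumont (a combat-command-badge holder); then Ferreira, Johansson, Oyelaran, Romero, Reyes and Nakamura (each not a combat-command-badge holder).
Among Ferreira, Johansson, Oyelaran, Romero, Reyes and Nakamura, by date of rank (earlier first): Ferreira (2012-01-23) before Johansson (2017-07-12) before Oyelaran (2022-12-17) before Romero and Reyes (2023-12-22) before Nakamura (2024-02-09).
Romero and Reyes are each Captain, so the next rule applies.
Romero and Reyes both have total federal service 24 years, so the next rule applies.
Among Romero and Reyes, by lineal number (higher first): Romero (515) before Reyes (284).
Order: Beaumont, Ferreira, Johansson, Oyelaran, Romero, Reyes, Nakamura. So position 5.

5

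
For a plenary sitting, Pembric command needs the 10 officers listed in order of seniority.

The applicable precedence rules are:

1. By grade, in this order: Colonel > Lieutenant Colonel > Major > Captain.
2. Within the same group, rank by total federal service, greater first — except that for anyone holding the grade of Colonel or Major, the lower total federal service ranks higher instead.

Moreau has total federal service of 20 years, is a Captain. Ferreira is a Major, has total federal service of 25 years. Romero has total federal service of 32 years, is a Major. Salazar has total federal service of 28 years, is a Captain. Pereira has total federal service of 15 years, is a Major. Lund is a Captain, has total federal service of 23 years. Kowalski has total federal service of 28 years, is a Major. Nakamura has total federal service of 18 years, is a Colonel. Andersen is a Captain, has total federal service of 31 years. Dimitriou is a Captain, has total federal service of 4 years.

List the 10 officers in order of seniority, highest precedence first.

Nakamura, Pereira, Ferreira, Kowalski, Romero, Andersen, Salazar, Lund, Moreau, Dimitriou

By grade: Nakamura (Colonel); then Pereira, Ferreira, Kowalski and Romero (Major); then Andersen, Salazar, Lund, Moreau and Dimitriou (Captain).
Among Pereira, Ferreira, Kowalski and Romero, by total federal service (lower first) (reversed rule for this group): Pereira (15 years) before Ferreira (25 years) before Kowalski (28 years) before Romero (32 years).
Among Andersen, Salazar, Lund, Moreau and Dimitriou, by total federal service (higher first): Andersen (31 years) before Salazar (28 years) before Lund (23 years) before Moreau (20 years) before Dimitriou (4 years).
Full order: Nakamura, Pereira, Ferreira, Kowalski, Romero, Andersen, Salazar, Lund, Moreau, Dimitriou.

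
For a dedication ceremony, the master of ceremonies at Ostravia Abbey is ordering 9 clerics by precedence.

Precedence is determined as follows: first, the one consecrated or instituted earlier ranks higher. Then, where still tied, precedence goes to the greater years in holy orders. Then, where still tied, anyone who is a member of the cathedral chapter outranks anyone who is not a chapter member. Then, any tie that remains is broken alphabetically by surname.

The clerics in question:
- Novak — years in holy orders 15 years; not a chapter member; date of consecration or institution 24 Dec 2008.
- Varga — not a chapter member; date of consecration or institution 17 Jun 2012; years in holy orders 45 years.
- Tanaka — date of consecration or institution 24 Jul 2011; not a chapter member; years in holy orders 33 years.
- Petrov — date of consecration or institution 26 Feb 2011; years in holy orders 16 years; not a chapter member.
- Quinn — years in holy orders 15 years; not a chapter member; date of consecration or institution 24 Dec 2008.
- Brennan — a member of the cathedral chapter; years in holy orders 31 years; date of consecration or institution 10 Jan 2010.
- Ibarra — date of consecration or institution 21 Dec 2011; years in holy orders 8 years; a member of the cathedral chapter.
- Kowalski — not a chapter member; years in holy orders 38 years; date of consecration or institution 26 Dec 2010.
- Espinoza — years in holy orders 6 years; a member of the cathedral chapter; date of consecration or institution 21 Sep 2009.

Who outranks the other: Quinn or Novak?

By date of consecration or institution (earlier first): Novak and Quinn (both 24 Dec 2008); then Espinoza (21 Sep 2009); then Brennan (10 Jan 2010); then Kowalski (26 Dec 2010); then Petrov (26 Feb 2011); then Tanaka (24 Jul 2011); then Ibarra (21 Dec 2011); then Varga (17 Jun 2012).
Novak and Quinn both have years in holy orders 15 years, so the next rule applies.
Novak and Quinn are each not a chapter member, so the next rule applies.
Among Novak and Quinn, alphabetically by surname: Novak before Quinn.
So Novak takes precedence.

Novak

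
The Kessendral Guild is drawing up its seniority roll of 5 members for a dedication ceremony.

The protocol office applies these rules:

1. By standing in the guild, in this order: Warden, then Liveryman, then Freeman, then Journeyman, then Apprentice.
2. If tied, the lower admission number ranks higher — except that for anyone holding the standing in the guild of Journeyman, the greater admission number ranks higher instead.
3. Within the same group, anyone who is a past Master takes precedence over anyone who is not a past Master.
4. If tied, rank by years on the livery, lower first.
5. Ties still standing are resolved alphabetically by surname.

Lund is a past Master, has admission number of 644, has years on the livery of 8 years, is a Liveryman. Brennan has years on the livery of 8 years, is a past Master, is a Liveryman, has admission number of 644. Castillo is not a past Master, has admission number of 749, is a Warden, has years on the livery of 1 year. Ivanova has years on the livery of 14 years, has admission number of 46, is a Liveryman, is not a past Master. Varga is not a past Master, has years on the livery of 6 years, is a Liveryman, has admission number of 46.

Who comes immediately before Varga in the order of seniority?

By standing in the guild: Castillo (Warden); then Varga, Ivanova, Brennan and Lund (Liveryman).
Among Varga, Ivanova, Brennan and Lund, by admission number (lower first): Varga and Ivanova (46) before Brennan and Lund (644).
Varga and Ivanova are each not a past Master, so the next rule applies.
Among Varga and Ivanova, by years on the livery (lower first): Varga (6 years) before Ivanova (14 years).
Brennan and Lund are each a past Master, so the next rule applies.
Brennan and Lund both have years on the livery 8 years, so the next rule applies.
Among Brennan and Lund, alphabetically by surname: Brennan before Lund.
Order: Castillo, Varga, Ivanova, Brennan, Lund.

Castillo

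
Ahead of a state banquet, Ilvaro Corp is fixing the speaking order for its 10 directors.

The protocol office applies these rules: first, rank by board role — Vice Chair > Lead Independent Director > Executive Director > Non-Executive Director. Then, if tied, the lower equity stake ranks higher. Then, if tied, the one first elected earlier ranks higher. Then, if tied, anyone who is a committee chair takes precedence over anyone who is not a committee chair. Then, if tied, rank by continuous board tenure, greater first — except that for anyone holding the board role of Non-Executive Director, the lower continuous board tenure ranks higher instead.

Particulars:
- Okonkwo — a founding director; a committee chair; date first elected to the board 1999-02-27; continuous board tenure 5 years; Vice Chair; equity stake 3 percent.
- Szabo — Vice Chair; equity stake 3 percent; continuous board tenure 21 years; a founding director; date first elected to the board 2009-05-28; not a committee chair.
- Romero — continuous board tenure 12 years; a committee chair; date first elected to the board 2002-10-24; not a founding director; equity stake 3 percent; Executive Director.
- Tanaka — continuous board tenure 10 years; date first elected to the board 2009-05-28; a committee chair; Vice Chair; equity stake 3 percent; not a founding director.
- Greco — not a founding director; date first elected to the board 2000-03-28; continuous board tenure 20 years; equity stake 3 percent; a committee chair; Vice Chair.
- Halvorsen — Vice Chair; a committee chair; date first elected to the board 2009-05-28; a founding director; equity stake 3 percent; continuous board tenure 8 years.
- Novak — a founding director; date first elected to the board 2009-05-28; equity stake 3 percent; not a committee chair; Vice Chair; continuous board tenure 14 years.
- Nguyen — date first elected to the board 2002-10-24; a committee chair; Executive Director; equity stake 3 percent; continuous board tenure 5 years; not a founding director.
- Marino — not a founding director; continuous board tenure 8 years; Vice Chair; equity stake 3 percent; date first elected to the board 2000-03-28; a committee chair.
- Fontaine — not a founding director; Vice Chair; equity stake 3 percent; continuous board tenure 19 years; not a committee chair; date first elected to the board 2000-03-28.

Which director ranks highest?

Okonkwo

By board role: Okonkwo, Greco, Marino, Fontaine, Tanaka, Halvorsen, Szabo and Novak (Vice Chair); then Romero and Nguyen (Executive Director).
Okonkwo, Greco, Marino, Fontaine, Tanaka, Halvorsen, Szabo and Novak all have equity stake 3 percent, so the next rule applies.
Among Okonkwo, Greco, Marino, Fontaine, Tanaka, Halvorsen, Szabo and Novak, by date first elected to the board (earlier first): Okonkwo (1999-02-27) before Greco, Marino and Fontaine (2000-03-28) before Tanaka, Halvorsen, Szabo and Novak (2009-05-28).
Among Greco, Marino and Fontaine, a committee chair before not a committee chair: Greco and Marino (a committee chair) before Fontaine (not a committee chair).
Among Greco and Marino, by continuous board tenure (higher first): Greco (20 years) before Marino (8 years).
Among Tanaka, Halvorsen, Szabo and Novak, a committee chair before not a committee chair: Tanaka and Halvorsen (a committee chair) before Szabo and Novak (not a committee chair).
Among Tanaka and Halvorsen, by continuous board tenure (higher first): Tanaka (10 years) before Halvorsen (8 years).
Among Szabo and Novak, by continuous board tenure (higher first): Szabo (21 years) before Novak (14 years).
Romero and Nguyen both have equity stake 3 percent, so the next rule applies.
Romero and Nguyen both have date first elected to the board 2002-10-24, so the next rule applies.
Romero and Nguyen are each a committee chair, so the next rule applies.
Among Romero and Nguyen, by continuous board tenure (higher first): Romero (12 years) before Nguyen (5 years).
Order: Okonkwo, Greco, Marino, Fontaine, Tanaka, Halvorsen, Szabo, Novak, Romero, Nguyen.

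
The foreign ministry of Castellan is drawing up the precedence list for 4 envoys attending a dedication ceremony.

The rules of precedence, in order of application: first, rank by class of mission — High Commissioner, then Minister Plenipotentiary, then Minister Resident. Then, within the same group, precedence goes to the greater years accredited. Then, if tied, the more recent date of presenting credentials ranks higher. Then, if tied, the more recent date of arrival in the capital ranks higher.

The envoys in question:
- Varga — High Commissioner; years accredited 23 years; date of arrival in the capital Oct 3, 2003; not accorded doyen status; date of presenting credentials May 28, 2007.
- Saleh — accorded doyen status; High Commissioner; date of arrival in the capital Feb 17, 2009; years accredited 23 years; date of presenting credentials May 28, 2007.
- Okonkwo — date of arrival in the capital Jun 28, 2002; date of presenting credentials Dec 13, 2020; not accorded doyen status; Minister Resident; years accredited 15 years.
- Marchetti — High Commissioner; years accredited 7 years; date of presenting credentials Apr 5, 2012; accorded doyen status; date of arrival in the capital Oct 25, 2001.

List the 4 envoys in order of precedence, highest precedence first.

By class of mission: Saleh, Varga and Marchetti (High Commissioner); then Okonkwo (Minister Resident).
Among Saleh, Varga and Marchetti, by years accredited (higher first): Saleh and Varga (23 years) before Marchetti (7 years).
Saleh and Varga both have date of presenting credentials May 28, 2007, so the next rule applies.
Among Saleh and Varga, by date of arrival in the capital (later first): Saleh (Feb 17, 2009) before Varga (Oct 3, 2003).
Full order: Saleh, Varga, Marchetti, Okonkwo.

Saleh, Varga, Marchetti, Okonkwo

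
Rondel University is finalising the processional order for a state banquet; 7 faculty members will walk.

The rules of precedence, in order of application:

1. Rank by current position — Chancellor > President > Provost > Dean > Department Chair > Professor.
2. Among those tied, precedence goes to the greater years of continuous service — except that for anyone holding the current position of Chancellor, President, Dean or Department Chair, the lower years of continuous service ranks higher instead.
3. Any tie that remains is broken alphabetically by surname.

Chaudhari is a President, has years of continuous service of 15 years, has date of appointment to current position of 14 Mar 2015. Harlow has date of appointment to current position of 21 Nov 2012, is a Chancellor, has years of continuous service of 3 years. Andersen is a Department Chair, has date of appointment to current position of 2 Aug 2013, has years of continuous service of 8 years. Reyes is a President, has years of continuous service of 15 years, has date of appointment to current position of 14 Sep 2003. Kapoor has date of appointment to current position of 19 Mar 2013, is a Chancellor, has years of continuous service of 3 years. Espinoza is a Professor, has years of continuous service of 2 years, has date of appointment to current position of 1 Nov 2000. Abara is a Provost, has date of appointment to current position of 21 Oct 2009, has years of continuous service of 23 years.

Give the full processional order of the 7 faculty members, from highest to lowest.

Harlow, Kapoor, Chaudhari, Reyes, Abara, Andersen, Espinoza

By current position: Harlow and Kapoor (Chancellor); then Chaudhari and Reyes (President); then Abara (Provost); then Andersen (Department Chair); then Espinoza (Professor).
Harlow and Kapoor both have years of continuous service 3 years, so the next rule applies.
Among Harlow and Kapoor, alphabetically by surname: Harlow before Kapoor.
Chaudhari and Reyes both have years of continuous service 15 years, so the next rule applies.
Among Chaudhari and Reyes, alphabetically by surname: Chaudhari before Reyes.
Full order: Harlow, Kapoor, Chaudhari, Reyes, Abara, Andersen, Espinoza.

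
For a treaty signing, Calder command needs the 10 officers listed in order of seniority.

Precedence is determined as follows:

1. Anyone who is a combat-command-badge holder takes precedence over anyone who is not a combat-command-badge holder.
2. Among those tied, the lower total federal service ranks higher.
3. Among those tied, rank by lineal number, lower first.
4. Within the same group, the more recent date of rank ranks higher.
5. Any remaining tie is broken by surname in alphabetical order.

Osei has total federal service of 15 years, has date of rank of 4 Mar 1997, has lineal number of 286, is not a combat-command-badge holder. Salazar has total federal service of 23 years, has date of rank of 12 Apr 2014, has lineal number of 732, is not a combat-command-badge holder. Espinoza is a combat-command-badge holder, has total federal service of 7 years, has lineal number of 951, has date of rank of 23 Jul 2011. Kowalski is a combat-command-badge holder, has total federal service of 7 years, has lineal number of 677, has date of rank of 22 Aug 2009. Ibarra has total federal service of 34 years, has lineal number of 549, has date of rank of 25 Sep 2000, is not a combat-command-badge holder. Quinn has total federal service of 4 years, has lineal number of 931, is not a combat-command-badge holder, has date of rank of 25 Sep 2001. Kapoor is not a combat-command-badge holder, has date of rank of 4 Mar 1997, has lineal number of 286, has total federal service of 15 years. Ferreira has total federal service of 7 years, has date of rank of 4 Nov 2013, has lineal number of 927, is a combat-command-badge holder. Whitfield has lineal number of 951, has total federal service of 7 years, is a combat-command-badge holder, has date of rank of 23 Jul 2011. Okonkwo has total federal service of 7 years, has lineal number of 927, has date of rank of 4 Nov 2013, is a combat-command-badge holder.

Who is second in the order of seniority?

Ferreira

By the first rule: Kowalski, Ferreira, Okonkwo, Espinoza and Whitfield (each a combat-command-badge holder); then Quinn, Kapoor, Osei, Salazar and Ibarra (each not a combat-command-badge holder).
Kowalski, Ferreira, Okonkwo, Espinoza and Whitfield all have total federal service 7 years, so the next rule applies.
Among Kowalski, Ferreira, Okonkwo, Espinoza and Whitfield, by lineal number (lower first): Kowalski (677) before Ferreira and Okonkwo (927) before Espinoza and Whitfield (951).
Ferreira and Okonkwo both have date of rank 4 Nov 2013, so the next rule applies.
Among Ferreira and Okonkwo, alphabetically by surname: Ferreira before Okonkwo.
Espinoza and Whitfield both have date of rank 23 Jul 2011, so the next rule applies.
Among Espinoza and Whitfield, alphabetically by surname: Espinoza before Whitfield.
Among Quinn, Kapoor, Osei, Salazar and Ibarra, by total federal service (lower first): Quinn (4 years) before Kapoor and Osei (15 years) before Salazar (23 years) before Ibarra (34 years).
Kapoor and Osei both have lineal number 286, so the next rule applies.
Kapoor and Osei both have date of rank 4 Mar 1997, so the next rule applies.
Among Kapoor and Osei, alphabetically by surname: Kapoor before Osei.
Order: Kowalski, Ferreira, Okonkwo, Espinoza, Whitfield, Quinn, Kapoor, Osei, Salazar, Ibarra.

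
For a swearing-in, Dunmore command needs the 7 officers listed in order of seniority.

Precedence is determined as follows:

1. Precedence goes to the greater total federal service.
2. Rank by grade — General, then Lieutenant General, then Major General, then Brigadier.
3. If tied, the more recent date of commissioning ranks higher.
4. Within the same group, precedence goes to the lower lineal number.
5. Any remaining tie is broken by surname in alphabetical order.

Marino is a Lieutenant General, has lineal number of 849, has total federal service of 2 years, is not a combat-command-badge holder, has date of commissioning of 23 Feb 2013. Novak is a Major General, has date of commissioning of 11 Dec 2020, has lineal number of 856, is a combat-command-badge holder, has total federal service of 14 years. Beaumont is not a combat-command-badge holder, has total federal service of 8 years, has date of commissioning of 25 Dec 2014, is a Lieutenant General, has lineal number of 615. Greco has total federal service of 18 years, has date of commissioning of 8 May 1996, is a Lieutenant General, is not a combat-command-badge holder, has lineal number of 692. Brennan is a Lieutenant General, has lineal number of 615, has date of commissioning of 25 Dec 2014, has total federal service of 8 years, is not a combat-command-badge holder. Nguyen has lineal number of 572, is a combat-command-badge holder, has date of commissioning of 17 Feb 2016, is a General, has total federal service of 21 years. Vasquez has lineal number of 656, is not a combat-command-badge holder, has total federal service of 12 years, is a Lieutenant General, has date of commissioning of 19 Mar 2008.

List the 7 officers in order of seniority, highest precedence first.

By total federal service (higher first): Nguyen (21 years); then Greco (18 years); then Novak (14 years); then Vasquez (12 years); then Beaumont and Brennan (both 8 years); then Marino (2 years).
Beaumont and Brennan are each Lieutenant General, so the next rule applies.
Beaumont and Brennan both have date of commissioning 25 Dec 2014, so the next rule applies.
Beaumont and Brennan both have lineal number 615, so the next rule applies.
Among Beaumont and Brennan, alphabetically by surname: Beaumont before Brennan.
Full order: Nguyen, Greco, Novak, Vasquez, Beaumont, Brennan, Marino.

Nguyen, Greco, Novak, Vasquez, Beaumont, Brennan, Marino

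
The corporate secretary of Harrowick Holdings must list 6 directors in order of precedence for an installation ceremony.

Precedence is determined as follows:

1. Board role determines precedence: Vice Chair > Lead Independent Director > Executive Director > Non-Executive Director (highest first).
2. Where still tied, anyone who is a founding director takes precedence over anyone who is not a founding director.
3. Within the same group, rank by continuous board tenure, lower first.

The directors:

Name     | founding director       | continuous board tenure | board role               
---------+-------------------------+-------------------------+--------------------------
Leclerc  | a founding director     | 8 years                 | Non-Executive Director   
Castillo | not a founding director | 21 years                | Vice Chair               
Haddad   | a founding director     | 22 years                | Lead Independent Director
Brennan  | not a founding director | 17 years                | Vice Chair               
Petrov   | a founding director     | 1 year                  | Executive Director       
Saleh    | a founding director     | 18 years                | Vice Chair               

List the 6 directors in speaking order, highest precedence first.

Saleh, Brennan, Castillo, Haddad, Petrov, Leclerc

By board role: Saleh, Brennan and Castillo (Vice Chair); then Haddad (Lead Independent Director); then Petrov (Executive Director); then Leclerc (Non-Executive Director).
Among Saleh, Brennan and Castillo, a founding director before not a founding director: Saleh (a founding director) before Brennan and Castillo (not a founding director).
Among Brennan and Castillo, by continuous board tenure (lower first): Brennan (17 years) before Castillo (21 years).
Full order: Saleh, Brennan, Castillo, Haddad, Petrov, Leclerc.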